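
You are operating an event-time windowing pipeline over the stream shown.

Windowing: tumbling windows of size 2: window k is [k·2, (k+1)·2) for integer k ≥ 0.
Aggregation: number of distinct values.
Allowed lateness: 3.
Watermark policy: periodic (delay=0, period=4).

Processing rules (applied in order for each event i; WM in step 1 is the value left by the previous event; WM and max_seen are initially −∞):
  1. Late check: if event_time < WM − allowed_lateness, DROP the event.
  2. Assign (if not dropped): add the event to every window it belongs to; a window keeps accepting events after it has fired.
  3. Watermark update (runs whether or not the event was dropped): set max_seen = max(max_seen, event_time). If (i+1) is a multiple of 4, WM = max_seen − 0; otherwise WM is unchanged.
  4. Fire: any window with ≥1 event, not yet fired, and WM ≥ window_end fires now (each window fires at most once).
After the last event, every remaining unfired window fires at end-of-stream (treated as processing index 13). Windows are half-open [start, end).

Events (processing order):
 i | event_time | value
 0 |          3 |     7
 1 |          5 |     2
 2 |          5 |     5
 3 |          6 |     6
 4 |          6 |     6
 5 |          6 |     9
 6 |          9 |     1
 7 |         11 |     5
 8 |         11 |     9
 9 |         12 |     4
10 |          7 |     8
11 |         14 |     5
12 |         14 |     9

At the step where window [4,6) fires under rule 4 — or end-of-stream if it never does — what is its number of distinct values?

2

i=0 t=3 v=7: → [2,4); WM=−∞
i=1 t=5 v=2: → [4,6); WM=−∞
i=2 t=5 v=5: → [4,6); WM=−∞
i=3 t=6 v=6: → [6,8); WM=6; [2,4) fires=1 [4,6) fires=2
i=4 t=6 v=6: → [6,8); WM=6
i=5 t=6 v=9: → [6,8); WM=6
i=6 t=9 v=1: → [8,10); WM=6
i=7 t=11 v=5: → [10,12); WM=11; [6,8) fires=2 [8,10) fires=1
i=8 t=11 v=9: → [10,12); WM=11
i=9 t=12 v=4: → [12,14); WM=11
i=10 t=7 v=8: DROP (t<11-3); WM=11
i=11 t=14 v=5: → [14,16); WM=14; [10,12) fires=2 [12,14) fires=1
i=12 t=14 v=9: → [14,16); WM=14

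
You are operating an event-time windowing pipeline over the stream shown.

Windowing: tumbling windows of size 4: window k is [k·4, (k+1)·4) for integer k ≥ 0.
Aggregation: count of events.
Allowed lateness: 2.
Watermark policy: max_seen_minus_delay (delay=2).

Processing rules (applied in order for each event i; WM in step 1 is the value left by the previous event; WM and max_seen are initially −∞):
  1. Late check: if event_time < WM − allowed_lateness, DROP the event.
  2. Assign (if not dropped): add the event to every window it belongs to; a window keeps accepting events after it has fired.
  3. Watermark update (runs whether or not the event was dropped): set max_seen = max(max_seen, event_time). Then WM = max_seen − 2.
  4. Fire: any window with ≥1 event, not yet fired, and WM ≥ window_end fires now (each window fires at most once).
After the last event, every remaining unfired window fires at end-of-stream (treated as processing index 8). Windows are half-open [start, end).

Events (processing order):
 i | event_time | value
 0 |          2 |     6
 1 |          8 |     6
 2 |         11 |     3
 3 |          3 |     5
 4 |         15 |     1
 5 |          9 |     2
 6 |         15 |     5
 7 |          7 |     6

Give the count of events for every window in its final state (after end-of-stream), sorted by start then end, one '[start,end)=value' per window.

i=0 t=2 v=6: → [0,4); WM=0
i=1 t=8 v=6: → [8,12); WM=6; [0,4) fires=1
i=2 t=11 v=3: → [8,12); WM=9
i=3 t=3 v=5: DROP (t<9-2); WM=9
i=4 t=15 v=1: → [12,16); WM=13; [8,12) fires=2
i=5 t=9 v=2: DROP (t<13-2); WM=13
i=6 t=15 v=5: → [12,16); WM=13
i=7 t=7 v=6: DROP (t<13-2); WM=13

[0,4)=1 [8,12)=2 [12,16)=2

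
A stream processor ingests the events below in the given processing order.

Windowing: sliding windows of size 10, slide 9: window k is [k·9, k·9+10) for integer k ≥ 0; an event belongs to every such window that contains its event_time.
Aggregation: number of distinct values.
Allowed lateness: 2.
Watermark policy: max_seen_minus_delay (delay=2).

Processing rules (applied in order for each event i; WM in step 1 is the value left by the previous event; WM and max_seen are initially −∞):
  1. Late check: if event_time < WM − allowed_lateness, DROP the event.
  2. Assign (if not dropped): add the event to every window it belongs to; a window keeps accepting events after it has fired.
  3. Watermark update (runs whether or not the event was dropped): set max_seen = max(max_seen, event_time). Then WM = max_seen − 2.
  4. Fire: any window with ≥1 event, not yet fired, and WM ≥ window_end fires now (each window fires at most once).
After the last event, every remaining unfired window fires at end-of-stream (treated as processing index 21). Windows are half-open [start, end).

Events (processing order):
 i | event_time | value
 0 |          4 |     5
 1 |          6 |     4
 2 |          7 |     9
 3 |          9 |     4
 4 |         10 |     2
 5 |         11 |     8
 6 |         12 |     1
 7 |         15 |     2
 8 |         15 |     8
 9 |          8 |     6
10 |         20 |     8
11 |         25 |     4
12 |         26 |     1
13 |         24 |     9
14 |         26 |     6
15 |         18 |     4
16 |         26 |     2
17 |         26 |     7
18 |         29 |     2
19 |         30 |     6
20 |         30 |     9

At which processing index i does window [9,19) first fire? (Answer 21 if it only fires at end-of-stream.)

11

i=0 t=4 v=5: → [0,10); WM=2
i=1 t=6 v=4: → [0,10); WM=4
i=2 t=7 v=9: → [0,10); WM=5
i=3 t=9 v=4: → [9,19),[0,10); WM=7
i=4 t=10 v=2: → [9,19); WM=8
i=5 t=11 v=8: → [9,19); WM=9
i=6 t=12 v=1: → [9,19); WM=10; [0,10) fires=3
i=7 t=15 v=2: → [9,19); WM=13
i=8 t=15 v=8: → [9,19); WM=13
i=9 t=8 v=6: DROP (t<13-2); WM=13
i=10 t=20 v=8: → [18,28); WM=18
i=11 t=25 v=4: → [18,28); WM=23; [9,19) fires=4
i=12 t=26 v=1: → [18,28); WM=24
i=13 t=24 v=9: → [18,28); WM=24
i=14 t=26 v=6: → [18,28); WM=24
i=15 t=18 v=4: DROP (t<24-2); WM=24
i=16 t=26 v=2: → [18,28); WM=24
i=17 t=26 v=7: → [18,28); WM=24
i=18 t=29 v=2: → [27,37); WM=27
i=19 t=30 v=6: → [27,37); WM=28; [18,28) fires=7
i=20 t=30 v=9: → [27,37); WM=28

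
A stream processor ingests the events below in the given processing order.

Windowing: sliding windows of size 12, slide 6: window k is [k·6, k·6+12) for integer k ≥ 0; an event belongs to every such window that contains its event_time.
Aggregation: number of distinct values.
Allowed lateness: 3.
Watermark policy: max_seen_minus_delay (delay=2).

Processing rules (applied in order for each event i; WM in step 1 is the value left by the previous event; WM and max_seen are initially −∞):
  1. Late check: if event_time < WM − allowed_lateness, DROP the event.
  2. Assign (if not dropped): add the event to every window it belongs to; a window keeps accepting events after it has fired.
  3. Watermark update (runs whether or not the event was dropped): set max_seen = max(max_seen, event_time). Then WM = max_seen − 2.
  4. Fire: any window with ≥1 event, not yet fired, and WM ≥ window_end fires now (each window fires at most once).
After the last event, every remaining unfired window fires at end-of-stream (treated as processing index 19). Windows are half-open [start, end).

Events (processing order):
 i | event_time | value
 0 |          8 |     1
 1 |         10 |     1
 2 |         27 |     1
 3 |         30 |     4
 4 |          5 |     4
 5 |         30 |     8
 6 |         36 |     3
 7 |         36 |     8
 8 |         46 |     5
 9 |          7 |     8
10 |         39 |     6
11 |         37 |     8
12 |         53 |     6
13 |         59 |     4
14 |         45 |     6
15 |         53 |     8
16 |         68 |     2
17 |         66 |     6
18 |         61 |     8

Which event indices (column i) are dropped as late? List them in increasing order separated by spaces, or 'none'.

4 9 10 11 14 15 18

i=0 t=8 v=1: → [6,18),[0,12); WM=6
i=1 t=10 v=1: → [6,18),[0,12); WM=8
i=2 t=27 v=1: → [24,36),[18,30); WM=25; [0,12) fires=1 [6,18) fires=1
i=3 t=30 v=4: → [30,42),[24,36); WM=28
i=4 t=5 v=4: DROP (t<28-3); WM=28
i=5 t=30 v=8: → [30,42),[24,36); WM=28
i=6 t=36 v=3: → [36,48),[30,42); WM=34; [18,30) fires=1
i=7 t=36 v=8: → [36,48),[30,42); WM=34
i=8 t=46 v=5: → [42,54),[36,48); WM=44; [24,36) fires=3 [30,42) fires=3
i=9 t=7 v=8: DROP (t<44-3); WM=44
i=10 t=39 v=6: DROP (t<44-3); WM=44
i=11 t=37 v=8: DROP (t<44-3); WM=44
i=12 t=53 v=6: → [48,60),[42,54); WM=51; [36,48) fires=3
i=13 t=59 v=4: → [54,66),[48,60); WM=57; [42,54) fires=2
i=14 t=45 v=6: DROP (t<57-3); WM=57
i=15 t=53 v=8: DROP (t<57-3); WM=57
i=16 t=68 v=2: → [66,78),[60,72); WM=66; [48,60) fires=2 [54,66) fires=1
i=17 t=66 v=6: → [66,78),[60,72); WM=66
i=18 t=61 v=8: DROP (t<66-3); WM=66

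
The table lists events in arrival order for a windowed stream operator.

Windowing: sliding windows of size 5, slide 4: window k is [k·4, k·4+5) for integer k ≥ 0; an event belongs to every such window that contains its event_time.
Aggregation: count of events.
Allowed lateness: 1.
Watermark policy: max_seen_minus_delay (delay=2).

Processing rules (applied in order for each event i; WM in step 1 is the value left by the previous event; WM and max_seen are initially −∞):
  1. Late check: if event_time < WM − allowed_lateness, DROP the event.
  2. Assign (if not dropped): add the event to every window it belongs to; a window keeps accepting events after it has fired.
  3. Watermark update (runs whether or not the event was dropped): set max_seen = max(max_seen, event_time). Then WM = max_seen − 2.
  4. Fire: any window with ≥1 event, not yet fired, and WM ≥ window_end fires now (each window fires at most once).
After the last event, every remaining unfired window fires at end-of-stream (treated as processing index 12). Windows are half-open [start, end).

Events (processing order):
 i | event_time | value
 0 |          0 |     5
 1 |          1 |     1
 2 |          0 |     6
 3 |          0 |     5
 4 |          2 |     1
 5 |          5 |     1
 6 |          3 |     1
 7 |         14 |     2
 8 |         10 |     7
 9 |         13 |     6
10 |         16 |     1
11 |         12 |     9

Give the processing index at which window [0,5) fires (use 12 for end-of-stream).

7

i=0 t=0 v=5: → [0,5); WM=-2
i=1 t=1 v=1: → [0,5); WM=-1
i=2 t=0 v=6: → [0,5); WM=-1
i=3 t=0 v=5: → [0,5); WM=-1
i=4 t=2 v=1: → [0,5); WM=0
i=5 t=5 v=1: → [4,9); WM=3
i=6 t=3 v=1: → [0,5); WM=3
i=7 t=14 v=2: → [12,17); WM=12; [0,5) fires=6 [4,9) fires=1
i=8 t=10 v=7: DROP (t<12-1); WM=12
i=9 t=13 v=6: → [12,17); WM=12
i=10 t=16 v=1: → [16,21),[12,17); WM=14
i=11 t=12 v=9: DROP (t<14-1); WM=14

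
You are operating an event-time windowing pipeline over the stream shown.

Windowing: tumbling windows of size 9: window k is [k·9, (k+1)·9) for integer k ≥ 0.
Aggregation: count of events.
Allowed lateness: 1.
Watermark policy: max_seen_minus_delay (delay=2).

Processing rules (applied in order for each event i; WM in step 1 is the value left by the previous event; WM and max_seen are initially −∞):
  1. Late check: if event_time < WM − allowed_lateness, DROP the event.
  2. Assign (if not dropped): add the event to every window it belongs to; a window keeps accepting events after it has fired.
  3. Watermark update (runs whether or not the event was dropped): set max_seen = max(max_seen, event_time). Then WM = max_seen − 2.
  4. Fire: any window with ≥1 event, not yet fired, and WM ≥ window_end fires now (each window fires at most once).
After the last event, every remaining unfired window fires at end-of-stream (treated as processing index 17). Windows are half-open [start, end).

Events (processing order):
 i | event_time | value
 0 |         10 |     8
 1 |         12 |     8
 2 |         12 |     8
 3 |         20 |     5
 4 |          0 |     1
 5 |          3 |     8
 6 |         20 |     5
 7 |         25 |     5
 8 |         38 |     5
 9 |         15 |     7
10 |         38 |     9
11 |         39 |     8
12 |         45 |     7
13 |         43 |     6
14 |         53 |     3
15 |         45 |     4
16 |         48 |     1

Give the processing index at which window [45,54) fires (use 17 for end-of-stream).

i=0 t=10 v=8: → [9,18); WM=8
i=1 t=12 v=8: → [9,18); WM=10
i=2 t=12 v=8: → [9,18); WM=10
i=3 t=20 v=5: → [18,27); WM=18; [9,18) fires=3
i=4 t=0 v=1: DROP (t<18-1); WM=18
i=5 t=3 v=8: DROP (t<18-1); WM=18
i=6 t=20 v=5: → [18,27); WM=18
i=7 t=25 v=5: → [18,27); WM=23
i=8 t=38 v=5: → [36,45); WM=36; [18,27) fires=3
i=9 t=15 v=7: DROP (t<36-1); WM=36
i=10 t=38 v=9: → [36,45); WM=36
i=11 t=39 v=8: → [36,45); WM=37
i=12 t=45 v=7: → [45,54); WM=43
i=13 t=43 v=6: → [36,45); WM=43
i=14 t=53 v=3: → [45,54); WM=51; [36,45) fires=4
i=15 t=45 v=4: DROP (t<51-1); WM=51
i=16 t=48 v=1: DROP (t<51-1); WM=51

17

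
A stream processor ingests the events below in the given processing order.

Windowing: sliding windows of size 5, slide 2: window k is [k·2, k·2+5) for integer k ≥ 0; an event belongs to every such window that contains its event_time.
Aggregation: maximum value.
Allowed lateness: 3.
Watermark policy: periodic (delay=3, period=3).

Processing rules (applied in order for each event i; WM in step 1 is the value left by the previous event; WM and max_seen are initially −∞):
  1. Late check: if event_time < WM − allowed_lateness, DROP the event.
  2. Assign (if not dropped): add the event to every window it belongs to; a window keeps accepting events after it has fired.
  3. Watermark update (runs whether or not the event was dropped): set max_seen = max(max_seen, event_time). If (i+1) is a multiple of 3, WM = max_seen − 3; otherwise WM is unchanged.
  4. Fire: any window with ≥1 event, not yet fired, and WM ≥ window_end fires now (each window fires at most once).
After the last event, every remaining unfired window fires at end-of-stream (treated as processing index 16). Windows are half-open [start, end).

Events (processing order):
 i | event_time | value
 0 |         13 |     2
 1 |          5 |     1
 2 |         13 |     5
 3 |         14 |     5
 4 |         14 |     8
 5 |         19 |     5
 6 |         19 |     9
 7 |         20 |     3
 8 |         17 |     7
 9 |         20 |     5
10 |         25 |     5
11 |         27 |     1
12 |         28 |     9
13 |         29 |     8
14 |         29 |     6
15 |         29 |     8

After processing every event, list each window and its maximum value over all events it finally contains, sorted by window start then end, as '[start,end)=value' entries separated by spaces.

[2,7)=1 [4,9)=1 [10,15)=8 [12,17)=8 [14,19)=8 [16,21)=9 [18,23)=9 [20,25)=5 [22,27)=5 [24,29)=9 [26,31)=9 [28,33)=9

i=0 t=13 v=2: → [12,17),[10,15); WM=−∞
i=1 t=5 v=1: → [4,9),[2,7); WM=−∞
i=2 t=13 v=5: → [12,17),[10,15); WM=10; [2,7) fires=1 [4,9) fires=1
i=3 t=14 v=5: → [14,19),[12,17),[10,15); WM=10
i=4 t=14 v=8: → [14,19),[12,17),[10,15); WM=10
i=5 t=19 v=5: → [18,23),[16,21); WM=16; [10,15) fires=8
i=6 t=19 v=9: → [18,23),[16,21); WM=16
i=7 t=20 v=3: → [20,25),[18,23),[16,21); WM=16
i=8 t=17 v=7: → [16,21),[14,19); WM=17; [12,17) fires=8
i=9 t=20 v=5: → [20,25),[18,23),[16,21); WM=17
i=10 t=25 v=5: → [24,29),[22,27); WM=17
i=11 t=27 v=1: → [26,31),[24,29); WM=24; [14,19) fires=8 [16,21) fires=9 [18,23) fires=9
i=12 t=28 v=9: → [28,33),[26,31),[24,29); WM=24
i=13 t=29 v=8: → [28,33),[26,31); WM=24
i=14 t=29 v=6: → [28,33),[26,31); WM=26; [20,25) fires=5
i=15 t=29 v=8: → [28,33),[26,31); WM=26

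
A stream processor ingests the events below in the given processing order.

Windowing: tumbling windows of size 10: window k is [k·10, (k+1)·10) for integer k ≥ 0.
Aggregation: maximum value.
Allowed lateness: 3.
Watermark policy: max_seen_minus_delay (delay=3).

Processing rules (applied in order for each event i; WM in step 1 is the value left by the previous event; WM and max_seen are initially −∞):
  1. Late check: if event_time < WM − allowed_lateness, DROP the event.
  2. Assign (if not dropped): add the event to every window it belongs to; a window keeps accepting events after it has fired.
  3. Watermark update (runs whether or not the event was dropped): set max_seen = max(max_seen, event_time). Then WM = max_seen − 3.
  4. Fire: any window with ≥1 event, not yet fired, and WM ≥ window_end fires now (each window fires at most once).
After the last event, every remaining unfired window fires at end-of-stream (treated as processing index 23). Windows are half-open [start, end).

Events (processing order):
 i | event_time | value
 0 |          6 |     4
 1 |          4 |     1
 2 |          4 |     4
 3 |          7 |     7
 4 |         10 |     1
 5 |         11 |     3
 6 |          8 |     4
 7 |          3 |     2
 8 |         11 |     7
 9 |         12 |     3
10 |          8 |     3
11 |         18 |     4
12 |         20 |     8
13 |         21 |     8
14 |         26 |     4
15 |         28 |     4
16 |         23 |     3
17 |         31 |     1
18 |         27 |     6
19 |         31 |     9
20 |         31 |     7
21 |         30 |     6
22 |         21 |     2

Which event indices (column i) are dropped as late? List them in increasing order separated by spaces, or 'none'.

7 22

i=0 t=6 v=4: → [0,10); WM=3
i=1 t=4 v=1: → [0,10); WM=3
i=2 t=4 v=4: → [0,10); WM=3
i=3 t=7 v=7: → [0,10); WM=4
i=4 t=10 v=1: → [10,20); WM=7
i=5 t=11 v=3: → [10,20); WM=8
i=6 t=8 v=4: → [0,10); WM=8
i=7 t=3 v=2: DROP (t<8-3); WM=8
i=8 t=11 v=7: → [10,20); WM=8
i=9 t=12 v=3: → [10,20); WM=9
i=10 t=8 v=3: → [0,10); WM=9
i=11 t=18 v=4: → [10,20); WM=15; [0,10) fires=7
i=12 t=20 v=8: → [20,30); WM=17
i=13 t=21 v=8: → [20,30); WM=18
i=14 t=26 v=4: → [20,30); WM=23; [10,20) fires=7
i=15 t=28 v=4: → [20,30); WM=25
i=16 t=23 v=3: → [20,30); WM=25
i=17 t=31 v=1: → [30,40); WM=28
i=18 t=27 v=6: → [20,30); WM=28
i=19 t=31 v=9: → [30,40); WM=28
i=20 t=31 v=7: → [30,40); WM=28
i=21 t=30 v=6: → [30,40); WM=28
i=22 t=21 v=2: DROP (t<28-3); WM=28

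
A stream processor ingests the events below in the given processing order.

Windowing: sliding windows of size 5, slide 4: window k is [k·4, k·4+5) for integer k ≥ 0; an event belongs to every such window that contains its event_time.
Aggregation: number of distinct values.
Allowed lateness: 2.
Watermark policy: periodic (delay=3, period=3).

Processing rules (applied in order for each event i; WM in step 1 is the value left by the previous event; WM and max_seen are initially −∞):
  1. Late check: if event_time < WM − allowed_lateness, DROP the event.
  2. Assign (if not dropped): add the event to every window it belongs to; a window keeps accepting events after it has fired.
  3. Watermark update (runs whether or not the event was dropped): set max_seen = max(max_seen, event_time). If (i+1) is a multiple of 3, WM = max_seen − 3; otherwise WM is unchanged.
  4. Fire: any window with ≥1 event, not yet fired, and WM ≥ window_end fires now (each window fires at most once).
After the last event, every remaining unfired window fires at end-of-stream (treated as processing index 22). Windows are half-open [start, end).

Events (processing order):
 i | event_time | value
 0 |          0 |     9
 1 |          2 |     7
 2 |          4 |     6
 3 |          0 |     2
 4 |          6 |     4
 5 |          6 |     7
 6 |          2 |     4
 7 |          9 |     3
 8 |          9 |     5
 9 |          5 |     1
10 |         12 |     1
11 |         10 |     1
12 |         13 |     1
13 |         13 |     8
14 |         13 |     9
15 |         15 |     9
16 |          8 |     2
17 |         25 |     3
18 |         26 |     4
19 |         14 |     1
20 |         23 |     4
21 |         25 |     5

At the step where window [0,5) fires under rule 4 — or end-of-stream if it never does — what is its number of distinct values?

i=0 t=0 v=9: → [0,5); WM=−∞
i=1 t=2 v=7: → [0,5); WM=−∞
i=2 t=4 v=6: → [4,9),[0,5); WM=1
i=3 t=0 v=2: → [0,5); WM=1
i=4 t=6 v=4: → [4,9); WM=1
i=5 t=6 v=7: → [4,9); WM=3
i=6 t=2 v=4: → [0,5); WM=3
i=7 t=9 v=3: → [8,13); WM=3
i=8 t=9 v=5: → [8,13); WM=6; [0,5) fires=5
i=9 t=5 v=1: → [4,9); WM=6
i=10 t=12 v=1: → [12,17),[8,13); WM=6
i=11 t=10 v=1: → [8,13); WM=9; [4,9) fires=4
i=12 t=13 v=1: → [12,17); WM=9
i=13 t=13 v=8: → [12,17); WM=9
i=14 t=13 v=9: → [12,17); WM=10
i=15 t=15 v=9: → [12,17); WM=10
i=16 t=8 v=2: → [8,13),[4,9); WM=10
i=17 t=25 v=3: → [24,29); WM=22; [8,13) fires=4 [12,17) fires=3
i=18 t=26 v=4: → [24,29); WM=22
i=19 t=14 v=1: DROP (t<22-2); WM=22
i=20 t=23 v=4: → [20,25); WM=23
i=21 t=25 v=5: → [24,29); WM=23

5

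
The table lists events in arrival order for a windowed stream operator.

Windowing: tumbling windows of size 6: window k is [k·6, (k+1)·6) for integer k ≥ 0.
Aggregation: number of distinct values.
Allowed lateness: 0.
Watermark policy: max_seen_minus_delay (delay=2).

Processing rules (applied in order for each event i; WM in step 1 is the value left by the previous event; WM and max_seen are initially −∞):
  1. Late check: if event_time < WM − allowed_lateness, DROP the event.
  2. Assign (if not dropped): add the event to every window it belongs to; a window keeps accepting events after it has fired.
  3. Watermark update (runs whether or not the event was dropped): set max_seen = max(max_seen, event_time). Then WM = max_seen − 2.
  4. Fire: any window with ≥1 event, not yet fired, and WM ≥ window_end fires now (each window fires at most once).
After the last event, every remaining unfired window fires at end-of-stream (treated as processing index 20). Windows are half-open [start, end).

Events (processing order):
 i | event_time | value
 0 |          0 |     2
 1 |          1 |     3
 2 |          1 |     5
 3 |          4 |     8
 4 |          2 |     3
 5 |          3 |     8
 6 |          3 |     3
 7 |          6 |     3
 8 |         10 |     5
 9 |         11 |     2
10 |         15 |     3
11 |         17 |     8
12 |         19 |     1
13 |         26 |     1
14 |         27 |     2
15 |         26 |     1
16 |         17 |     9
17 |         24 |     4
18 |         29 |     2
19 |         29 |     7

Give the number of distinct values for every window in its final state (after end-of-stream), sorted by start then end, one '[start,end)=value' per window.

i=0 t=0 v=2: → [0,6); WM=-2
i=1 t=1 v=3: → [0,6); WM=-1
i=2 t=1 v=5: → [0,6); WM=-1
i=3 t=4 v=8: → [0,6); WM=2
i=4 t=2 v=3: → [0,6); WM=2
i=5 t=3 v=8: → [0,6); WM=2
i=6 t=3 v=3: → [0,6); WM=2
i=7 t=6 v=3: → [6,12); WM=4
i=8 t=10 v=5: → [6,12); WM=8; [0,6) fires=4
i=9 t=11 v=2: → [6,12); WM=9
i=10 t=15 v=3: → [12,18); WM=13; [6,12) fires=3
i=11 t=17 v=8: → [12,18); WM=15
i=12 t=19 v=1: → [18,24); WM=17
i=13 t=26 v=1: → [24,30); WM=24; [12,18) fires=2 [18,24) fires=1
i=14 t=27 v=2: → [24,30); WM=25
i=15 t=26 v=1: → [24,30); WM=25
i=16 t=17 v=9: DROP (t<25-0); WM=25
i=17 t=24 v=4: DROP (t<25-0); WM=25
i=18 t=29 v=2: → [24,30); WM=27
i=19 t=29 v=7: → [24,30); WM=27

[0,6)=4 [6,12)=3 [12,18)=2 [18,24)=1 [24,30)=3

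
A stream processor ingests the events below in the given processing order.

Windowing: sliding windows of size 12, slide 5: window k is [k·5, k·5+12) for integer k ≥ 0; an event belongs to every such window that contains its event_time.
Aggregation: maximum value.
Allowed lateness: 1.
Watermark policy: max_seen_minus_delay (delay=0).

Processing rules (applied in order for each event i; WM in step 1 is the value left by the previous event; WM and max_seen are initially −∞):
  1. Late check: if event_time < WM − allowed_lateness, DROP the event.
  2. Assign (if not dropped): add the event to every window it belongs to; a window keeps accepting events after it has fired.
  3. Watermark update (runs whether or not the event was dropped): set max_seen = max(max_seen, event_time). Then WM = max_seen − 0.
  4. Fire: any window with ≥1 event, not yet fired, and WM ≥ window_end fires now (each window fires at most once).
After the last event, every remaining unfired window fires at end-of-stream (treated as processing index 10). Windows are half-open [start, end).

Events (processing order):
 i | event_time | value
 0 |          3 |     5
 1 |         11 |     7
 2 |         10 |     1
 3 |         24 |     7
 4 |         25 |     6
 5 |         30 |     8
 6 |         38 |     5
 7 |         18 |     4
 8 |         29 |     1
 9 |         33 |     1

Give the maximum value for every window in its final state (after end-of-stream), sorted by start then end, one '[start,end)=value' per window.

[0,12)=7 [5,17)=7 [10,22)=7 [15,27)=7 [20,32)=8 [25,37)=8 [30,42)=8 [35,47)=5

i=0 t=3 v=5: → [0,12); WM=3
i=1 t=11 v=7: → [10,22),[5,17),[0,12); WM=11
i=2 t=10 v=1: → [10,22),[5,17),[0,12); WM=11
i=3 t=24 v=7: → [20,32),[15,27); WM=24; [0,12) fires=7 [5,17) fires=7 [10,22) fires=7
i=4 t=25 v=6: → [25,37),[20,32),[15,27); WM=25
i=5 t=30 v=8: → [30,42),[25,37),[20,32); WM=30; [15,27) fires=7
i=6 t=38 v=5: → [35,47),[30,42); WM=38; [20,32) fires=8 [25,37) fires=8
i=7 t=18 v=4: DROP (t<38-1); WM=38
i=8 t=29 v=1: DROP (t<38-1); WM=38
i=9 t=33 v=1: DROP (t<38-1); WM=38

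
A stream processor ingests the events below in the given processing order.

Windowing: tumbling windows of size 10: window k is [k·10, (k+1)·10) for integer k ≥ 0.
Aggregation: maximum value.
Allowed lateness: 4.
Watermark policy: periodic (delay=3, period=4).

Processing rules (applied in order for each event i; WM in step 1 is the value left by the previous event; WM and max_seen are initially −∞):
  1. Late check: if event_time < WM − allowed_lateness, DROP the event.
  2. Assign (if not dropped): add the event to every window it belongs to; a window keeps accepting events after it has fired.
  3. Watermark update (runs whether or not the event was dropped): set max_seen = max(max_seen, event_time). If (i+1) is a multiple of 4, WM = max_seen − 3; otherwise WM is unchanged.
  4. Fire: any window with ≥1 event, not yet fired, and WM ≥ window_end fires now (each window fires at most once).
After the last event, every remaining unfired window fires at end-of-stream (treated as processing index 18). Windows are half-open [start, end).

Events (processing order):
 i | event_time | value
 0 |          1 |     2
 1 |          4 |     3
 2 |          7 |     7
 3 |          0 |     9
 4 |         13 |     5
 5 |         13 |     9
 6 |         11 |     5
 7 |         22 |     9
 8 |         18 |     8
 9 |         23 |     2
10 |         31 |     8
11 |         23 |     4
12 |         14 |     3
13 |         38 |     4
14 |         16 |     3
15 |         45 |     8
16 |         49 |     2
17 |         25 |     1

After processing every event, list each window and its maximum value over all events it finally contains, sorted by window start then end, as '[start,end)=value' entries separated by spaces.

i=0 t=1 v=2: → [0,10); WM=−∞
i=1 t=4 v=3: → [0,10); WM=−∞
i=2 t=7 v=7: → [0,10); WM=−∞
i=3 t=0 v=9: → [0,10); WM=4
i=4 t=13 v=5: → [10,20); WM=4
i=5 t=13 v=9: → [10,20); WM=4
i=6 t=11 v=5: → [10,20); WM=4
i=7 t=22 v=9: → [20,30); WM=19; [0,10) fires=9
i=8 t=18 v=8: → [10,20); WM=19
i=9 t=23 v=2: → [20,30); WM=19
i=10 t=31 v=8: → [30,40); WM=19
i=11 t=23 v=4: → [20,30); WM=28; [10,20) fires=9
i=12 t=14 v=3: DROP (t<28-4); WM=28
i=13 t=38 v=4: → [30,40); WM=28
i=14 t=16 v=3: DROP (t<28-4); WM=28
i=15 t=45 v=8: → [40,50); WM=42; [20,30) fires=9 [30,40) fires=8
i=16 t=49 v=2: → [40,50); WM=42
i=17 t=25 v=1: DROP (t<42-4); WM=42

[0,10)=9 [10,20)=9 [20,30)=9 [30,40)=8 [40,50)=8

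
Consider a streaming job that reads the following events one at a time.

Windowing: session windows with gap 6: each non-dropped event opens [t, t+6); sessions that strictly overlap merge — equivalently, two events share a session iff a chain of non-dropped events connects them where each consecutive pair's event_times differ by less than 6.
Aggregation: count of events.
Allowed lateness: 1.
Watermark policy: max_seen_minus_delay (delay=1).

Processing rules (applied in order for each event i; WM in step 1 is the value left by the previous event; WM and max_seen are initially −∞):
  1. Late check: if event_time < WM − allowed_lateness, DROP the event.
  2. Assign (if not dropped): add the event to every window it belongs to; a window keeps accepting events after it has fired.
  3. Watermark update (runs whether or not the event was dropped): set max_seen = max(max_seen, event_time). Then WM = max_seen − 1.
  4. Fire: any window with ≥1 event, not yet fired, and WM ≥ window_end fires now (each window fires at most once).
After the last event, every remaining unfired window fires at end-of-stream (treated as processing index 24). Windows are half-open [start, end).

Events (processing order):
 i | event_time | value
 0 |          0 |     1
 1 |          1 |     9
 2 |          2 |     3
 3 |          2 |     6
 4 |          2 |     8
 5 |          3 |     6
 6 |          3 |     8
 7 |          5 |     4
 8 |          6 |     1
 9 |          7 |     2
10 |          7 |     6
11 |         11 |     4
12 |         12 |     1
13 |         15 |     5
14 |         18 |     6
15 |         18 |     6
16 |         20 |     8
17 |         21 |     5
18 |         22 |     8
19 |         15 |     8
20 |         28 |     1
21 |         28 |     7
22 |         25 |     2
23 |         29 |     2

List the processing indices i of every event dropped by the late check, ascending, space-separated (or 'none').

i=0 t=0 v=1: → [0,6); WM=-1
i=1 t=1 v=9: → [0,7); WM=0
i=2 t=2 v=3: → [0,8); WM=1
i=3 t=2 v=6: → [0,8); WM=1
i=4 t=2 v=8: → [0,8); WM=1
i=5 t=3 v=6: → [0,9); WM=2
i=6 t=3 v=8: → [0,9); WM=2
i=7 t=5 v=4: → [0,11); WM=4
i=8 t=6 v=1: → [0,12); WM=5
i=9 t=7 v=2: → [0,13); WM=6
i=10 t=7 v=6: → [0,13); WM=6
i=11 t=11 v=4: → [0,17); WM=10
i=12 t=12 v=1: → [0,18); WM=11
i=13 t=15 v=5: → [0,21); WM=14
i=14 t=18 v=6: → [0,24); WM=17
i=15 t=18 v=6: → [0,24); WM=17
i=16 t=20 v=8: → [0,26); WM=19
i=17 t=21 v=5: → [0,27); WM=20
i=18 t=22 v=8: → [0,28); WM=21
i=19 t=15 v=8: DROP (t<21-1); WM=21
i=20 t=28 v=1: → [28,34); WM=27
i=21 t=28 v=7: → [28,34); WM=27
i=22 t=25 v=2: DROP (t<27-1); WM=27
i=23 t=29 v=2: → [28,35); WM=28

19 22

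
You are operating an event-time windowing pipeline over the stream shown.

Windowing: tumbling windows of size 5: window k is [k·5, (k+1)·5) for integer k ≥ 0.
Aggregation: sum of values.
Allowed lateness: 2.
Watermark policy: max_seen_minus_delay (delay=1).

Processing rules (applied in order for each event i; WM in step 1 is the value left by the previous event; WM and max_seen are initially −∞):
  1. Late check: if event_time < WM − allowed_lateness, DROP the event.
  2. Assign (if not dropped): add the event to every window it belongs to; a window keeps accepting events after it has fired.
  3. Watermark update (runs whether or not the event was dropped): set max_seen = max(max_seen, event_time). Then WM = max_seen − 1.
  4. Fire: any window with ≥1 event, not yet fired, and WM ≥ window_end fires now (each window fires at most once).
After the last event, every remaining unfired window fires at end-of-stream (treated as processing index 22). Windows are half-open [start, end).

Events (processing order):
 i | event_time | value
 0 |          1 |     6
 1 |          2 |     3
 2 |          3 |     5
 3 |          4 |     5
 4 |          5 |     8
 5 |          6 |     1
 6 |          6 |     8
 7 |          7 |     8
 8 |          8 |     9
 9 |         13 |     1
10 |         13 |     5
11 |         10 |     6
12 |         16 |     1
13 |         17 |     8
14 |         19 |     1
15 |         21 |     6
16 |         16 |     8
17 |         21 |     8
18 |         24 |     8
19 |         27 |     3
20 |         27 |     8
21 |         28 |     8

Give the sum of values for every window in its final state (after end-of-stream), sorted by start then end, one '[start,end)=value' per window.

[0,5)=19 [5,10)=34 [10,15)=12 [15,20)=10 [20,25)=22 [25,30)=19

i=0 t=1 v=6: → [0,5); WM=0
i=1 t=2 v=3: → [0,5); WM=1
i=2 t=3 v=5: → [0,5); WM=2
i=3 t=4 v=5: → [0,5); WM=3
i=4 t=5 v=8: → [5,10); WM=4
i=5 t=6 v=1: → [5,10); WM=5; [0,5) fires=19
i=6 t=6 v=8: → [5,10); WM=5
i=7 t=7 v=8: → [5,10); WM=6
i=8 t=8 v=9: → [5,10); WM=7
i=9 t=13 v=1: → [10,15); WM=12; [5,10) fires=34
i=10 t=13 v=5: → [10,15); WM=12
i=11 t=10 v=6: → [10,15); WM=12
i=12 t=16 v=1: → [15,20); WM=15; [10,15) fires=12
i=13 t=17 v=8: → [15,20); WM=16
i=14 t=19 v=1: → [15,20); WM=18
i=15 t=21 v=6: → [20,25); WM=20; [15,20) fires=10
i=16 t=16 v=8: DROP (t<20-2); WM=20
i=17 t=21 v=8: → [20,25); WM=20
i=18 t=24 v=8: → [20,25); WM=23
i=19 t=27 v=3: → [25,30); WM=26; [20,25) fires=22
i=20 t=27 v=8: → [25,30); WM=26
i=21 t=28 v=8: → [25,30); WM=27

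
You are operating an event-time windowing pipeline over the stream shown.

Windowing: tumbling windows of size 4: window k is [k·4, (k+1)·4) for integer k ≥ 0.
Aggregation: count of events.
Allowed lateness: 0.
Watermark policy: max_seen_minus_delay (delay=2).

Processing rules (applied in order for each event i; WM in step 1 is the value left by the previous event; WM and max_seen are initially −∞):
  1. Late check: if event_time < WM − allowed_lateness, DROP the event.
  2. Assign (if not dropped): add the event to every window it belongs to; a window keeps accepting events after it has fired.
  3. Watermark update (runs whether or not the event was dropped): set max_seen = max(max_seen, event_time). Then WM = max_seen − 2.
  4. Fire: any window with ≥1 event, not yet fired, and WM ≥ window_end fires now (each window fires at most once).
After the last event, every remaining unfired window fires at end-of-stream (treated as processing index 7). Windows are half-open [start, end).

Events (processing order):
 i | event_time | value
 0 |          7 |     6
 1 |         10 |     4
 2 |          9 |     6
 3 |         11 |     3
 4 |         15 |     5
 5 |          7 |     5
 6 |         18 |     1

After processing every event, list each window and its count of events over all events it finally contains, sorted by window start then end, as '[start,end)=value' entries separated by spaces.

i=0 t=7 v=6: → [4,8); WM=5
i=1 t=10 v=4: → [8,12); WM=8; [4,8) fires=1
i=2 t=9 v=6: → [8,12); WM=8
i=3 t=11 v=3: → [8,12); WM=9
i=4 t=15 v=5: → [12,16); WM=13; [8,12) fires=3
i=5 t=7 v=5: DROP (t<13-0); WM=13
i=6 t=18 v=1: → [16,20); WM=16; [12,16) fires=1

[4,8)=1 [8,12)=3 [12,16)=1 [16,20)=1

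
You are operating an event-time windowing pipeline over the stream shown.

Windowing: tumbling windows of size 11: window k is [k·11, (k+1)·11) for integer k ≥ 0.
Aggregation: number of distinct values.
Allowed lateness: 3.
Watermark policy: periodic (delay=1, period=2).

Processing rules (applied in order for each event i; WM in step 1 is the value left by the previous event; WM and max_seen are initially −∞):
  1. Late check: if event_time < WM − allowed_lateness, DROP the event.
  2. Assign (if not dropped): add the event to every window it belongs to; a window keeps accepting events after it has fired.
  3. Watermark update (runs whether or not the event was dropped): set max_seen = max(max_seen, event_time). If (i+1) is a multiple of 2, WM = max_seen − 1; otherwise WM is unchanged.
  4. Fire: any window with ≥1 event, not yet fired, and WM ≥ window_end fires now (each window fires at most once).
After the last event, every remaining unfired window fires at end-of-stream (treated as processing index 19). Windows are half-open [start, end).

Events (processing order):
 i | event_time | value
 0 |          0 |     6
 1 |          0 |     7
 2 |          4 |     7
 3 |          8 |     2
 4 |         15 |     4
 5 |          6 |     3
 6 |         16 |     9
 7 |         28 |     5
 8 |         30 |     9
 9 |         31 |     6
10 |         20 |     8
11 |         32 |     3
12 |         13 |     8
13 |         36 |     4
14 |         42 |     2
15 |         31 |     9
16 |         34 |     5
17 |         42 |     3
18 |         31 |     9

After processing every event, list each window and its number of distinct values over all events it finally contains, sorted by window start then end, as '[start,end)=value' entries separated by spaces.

[0,11)=4 [11,22)=2 [22,33)=4 [33,44)=3

i=0 t=0 v=6: → [0,11); WM=−∞
i=1 t=0 v=7: → [0,11); WM=-1
i=2 t=4 v=7: → [0,11); WM=-1
i=3 t=8 v=2: → [0,11); WM=7
i=4 t=15 v=4: → [11,22); WM=7
i=5 t=6 v=3: → [0,11); WM=14; [0,11) fires=4
i=6 t=16 v=9: → [11,22); WM=14
i=7 t=28 v=5: → [22,33); WM=27; [11,22) fires=2
i=8 t=30 v=9: → [22,33); WM=27
i=9 t=31 v=6: → [22,33); WM=30
i=10 t=20 v=8: DROP (t<30-3); WM=30
i=11 t=32 v=3: → [22,33); WM=31
i=12 t=13 v=8: DROP (t<31-3); WM=31
i=13 t=36 v=4: → [33,44); WM=35; [22,33) fires=4
i=14 t=42 v=2: → [33,44); WM=35
i=15 t=31 v=9: DROP (t<35-3); WM=41
i=16 t=34 v=5: DROP (t<41-3); WM=41
i=17 t=42 v=3: → [33,44); WM=41
i=18 t=31 v=9: DROP (t<41-3); WM=41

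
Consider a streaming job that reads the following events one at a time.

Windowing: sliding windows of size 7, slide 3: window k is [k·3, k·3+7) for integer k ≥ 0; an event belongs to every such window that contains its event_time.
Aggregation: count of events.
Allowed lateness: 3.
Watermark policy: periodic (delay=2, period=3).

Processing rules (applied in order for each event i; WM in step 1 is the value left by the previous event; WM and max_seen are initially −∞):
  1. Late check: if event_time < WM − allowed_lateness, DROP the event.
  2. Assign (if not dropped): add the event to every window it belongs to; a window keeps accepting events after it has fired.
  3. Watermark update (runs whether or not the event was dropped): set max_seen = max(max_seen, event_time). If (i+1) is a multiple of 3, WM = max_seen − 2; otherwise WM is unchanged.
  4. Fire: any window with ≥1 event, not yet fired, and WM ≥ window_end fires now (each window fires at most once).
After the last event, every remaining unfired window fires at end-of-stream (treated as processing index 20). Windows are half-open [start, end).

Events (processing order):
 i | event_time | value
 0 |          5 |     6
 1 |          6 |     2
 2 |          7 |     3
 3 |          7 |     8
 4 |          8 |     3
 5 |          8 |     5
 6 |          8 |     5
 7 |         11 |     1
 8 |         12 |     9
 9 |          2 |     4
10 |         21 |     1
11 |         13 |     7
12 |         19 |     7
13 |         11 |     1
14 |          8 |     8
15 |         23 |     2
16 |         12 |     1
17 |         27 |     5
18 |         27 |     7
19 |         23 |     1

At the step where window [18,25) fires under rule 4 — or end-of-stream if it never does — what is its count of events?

i=0 t=5 v=6: → [3,10),[0,7); WM=−∞
i=1 t=6 v=2: → [6,13),[3,10),[0,7); WM=−∞
i=2 t=7 v=3: → [6,13),[3,10); WM=5
i=3 t=7 v=8: → [6,13),[3,10); WM=5
i=4 t=8 v=3: → [6,13),[3,10); WM=5
i=5 t=8 v=5: → [6,13),[3,10); WM=6
i=6 t=8 v=5: → [6,13),[3,10); WM=6
i=7 t=11 v=1: → [9,16),[6,13); WM=6
i=8 t=12 v=9: → [12,19),[9,16),[6,13); WM=10; [0,7) fires=2 [3,10) fires=7
i=9 t=2 v=4: DROP (t<10-3); WM=10
i=10 t=21 v=1: → [21,28),[18,25),[15,22); WM=10
i=11 t=13 v=7: → [12,19),[9,16); WM=19; [6,13) fires=8 [9,16) fires=3 [12,19) fires=2
i=12 t=19 v=7: → [18,25),[15,22); WM=19
i=13 t=11 v=1: DROP (t<19-3); WM=19
i=14 t=8 v=8: DROP (t<19-3); WM=19
i=15 t=23 v=2: → [21,28),[18,25); WM=19
i=16 t=12 v=1: DROP (t<19-3); WM=19
i=17 t=27 v=5: → [27,34),[24,31),[21,28); WM=25; [15,22) fires=2 [18,25) fires=3
i=18 t=27 v=7: → [27,34),[24,31),[21,28); WM=25
i=19 t=23 v=1: → [21,28),[18,25); WM=25

3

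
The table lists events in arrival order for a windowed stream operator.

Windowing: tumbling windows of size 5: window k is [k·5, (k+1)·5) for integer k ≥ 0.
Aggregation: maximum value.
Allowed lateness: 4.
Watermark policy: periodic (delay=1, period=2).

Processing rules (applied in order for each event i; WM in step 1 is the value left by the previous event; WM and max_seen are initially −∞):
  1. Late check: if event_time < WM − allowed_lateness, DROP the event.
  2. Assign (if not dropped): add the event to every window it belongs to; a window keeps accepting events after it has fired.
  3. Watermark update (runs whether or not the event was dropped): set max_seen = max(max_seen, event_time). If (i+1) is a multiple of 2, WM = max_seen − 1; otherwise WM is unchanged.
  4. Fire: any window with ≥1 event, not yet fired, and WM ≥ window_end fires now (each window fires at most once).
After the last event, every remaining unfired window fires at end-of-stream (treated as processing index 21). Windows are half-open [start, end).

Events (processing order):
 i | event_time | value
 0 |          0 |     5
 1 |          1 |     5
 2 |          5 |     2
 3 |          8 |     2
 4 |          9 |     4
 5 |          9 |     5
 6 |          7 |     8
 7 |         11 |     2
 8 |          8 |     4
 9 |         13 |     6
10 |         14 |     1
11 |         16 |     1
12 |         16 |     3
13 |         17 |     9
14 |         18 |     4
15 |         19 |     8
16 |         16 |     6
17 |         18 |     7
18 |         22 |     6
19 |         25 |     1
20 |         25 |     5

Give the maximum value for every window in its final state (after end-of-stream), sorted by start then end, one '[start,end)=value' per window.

[0,5)=5 [5,10)=8 [10,15)=6 [15,20)=9 [20,25)=6 [25,30)=5

i=0 t=0 v=5: → [0,5); WM=−∞
i=1 t=1 v=5: → [0,5); WM=0
i=2 t=5 v=2: → [5,10); WM=0
i=3 t=8 v=2: → [5,10); WM=7; [0,5) fires=5
i=4 t=9 v=4: → [5,10); WM=7
i=5 t=9 v=5: → [5,10); WM=8
i=6 t=7 v=8: → [5,10); WM=8
i=7 t=11 v=2: → [10,15); WM=10; [5,10) fires=8
i=8 t=8 v=4: → [5,10); WM=10
i=9 t=13 v=6: → [10,15); WM=12
i=10 t=14 v=1: → [10,15); WM=12
i=11 t=16 v=1: → [15,20); WM=15; [10,15) fires=6
i=12 t=16 v=3: → [15,20); WM=15
i=13 t=17 v=9: → [15,20); WM=16
i=14 t=18 v=4: → [15,20); WM=16
i=15 t=19 v=8: → [15,20); WM=18
i=16 t=16 v=6: → [15,20); WM=18
i=17 t=18 v=7: → [15,20); WM=18
i=18 t=22 v=6: → [20,25); WM=18
i=19 t=25 v=1: → [25,30); WM=24; [15,20) fires=9
i=20 t=25 v=5: → [25,30); WM=24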